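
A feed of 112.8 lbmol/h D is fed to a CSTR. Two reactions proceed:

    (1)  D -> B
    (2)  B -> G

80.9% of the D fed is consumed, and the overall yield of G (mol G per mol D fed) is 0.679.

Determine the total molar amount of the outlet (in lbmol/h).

Conversion of D: D consumed = 1ξ₁ = 0.809 × 112.8 → ξ₁ = 91.26 lbmol/h.
Yield of G: 1ξ₂ / 112.8 = 0.679 → ξ₂ = 76.59 lbmol/h.
Outlet amounts (n = n₀ + Σ ν·ξ):
  D: 112.8 − 1(91.26) = 21.54
  B: 0 + 1(91.26) − 1(76.59) = 14.66
  G: 0 + 1(76.59) = 76.59
Total out = 21.54 + 14.66 + 76.59 = 112.8 lbmol/h.

113 lbmol/h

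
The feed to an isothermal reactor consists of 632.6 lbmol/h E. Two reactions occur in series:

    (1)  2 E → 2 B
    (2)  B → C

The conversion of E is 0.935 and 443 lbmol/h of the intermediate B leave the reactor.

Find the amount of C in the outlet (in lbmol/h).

148 lbmol/h

Conversion of E: E consumed = 2ξ₁ = 0.935 × 632.6 → ξ₁ = 295.7 lbmol/h.
B balance: n_B = 0 + 2ξ₁ − 1ξ₂ = 443 → ξ₂ = (2·295.7 − 443)/1 = 148.5 lbmol/h.
Outlet amounts (n = n₀ + Σ ν·ξ):
  E: 632.6 − 2(295.7) = 41.12
  B: 0 + 2(295.7) − 1(148.5) = 443
  C: 0 + 1(148.5) = 148.5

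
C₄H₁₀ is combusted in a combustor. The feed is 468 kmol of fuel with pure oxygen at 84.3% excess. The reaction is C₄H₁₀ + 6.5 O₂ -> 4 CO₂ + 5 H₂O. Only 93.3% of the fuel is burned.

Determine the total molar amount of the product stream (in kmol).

Stoichiometric O₂ = 6.5 × 468 = 3042 kmol; O₂ fed = 3042 × 1.843 = 5606 kmol.
Fuel reacted = 0.933 × 468 → ξ = 436.6 kmol.
Outlet (n = n₀ + ν ξ):
  C₄H₁₀: 468 − 1(436.6) = 31.36
  O₂: 5606 − 6.5(436.6) = 2768
  CO₂: 0 + 4(436.6) = 1747
  H₂O: 0 + 5(436.6) = 2183
Total out = 31.36 + 2768 + 1747 + 2183 = 6729 kmol.

6730 kmol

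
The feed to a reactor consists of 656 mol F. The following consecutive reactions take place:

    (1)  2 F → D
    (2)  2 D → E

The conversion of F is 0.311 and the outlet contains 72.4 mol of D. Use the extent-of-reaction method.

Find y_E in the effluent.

0.0275

Conversion of F: F consumed = 2ξ₁ = 0.311 × 656 → ξ₁ = 102 mol.
D balance: n_D = 0 + 1ξ₁ − 2ξ₂ = 72.4 → ξ₂ = (1·102 − 72.4)/2 = 14.8 mol.
Outlet amounts (n = n₀ + Σ ν·ξ):
  F: 656 − 2(102) = 452
  D: 0 + 1(102) − 2(14.8) = 72.4
  E: 0 + 1(14.8) = 14.8
Total out = 539.2 mol; y_E = 14.8 / 539.2 = 0.02746.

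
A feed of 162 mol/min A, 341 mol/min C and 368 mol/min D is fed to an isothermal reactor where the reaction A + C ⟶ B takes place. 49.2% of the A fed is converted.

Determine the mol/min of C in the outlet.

261 mol/min

A reacted = 0.492 × 162 = 79.7 mol/min; ν_A = −1, so ξ = 79.7/1 = 79.7 mol/min.
Outlet amounts (n = n₀ + ν ξ):
  A: 162 − 1(79.7) = 82.3
  C: 341 − 1(79.7) = 261.3
  B: 0 + 1(79.7) = 79.7
  D: 368 (inert)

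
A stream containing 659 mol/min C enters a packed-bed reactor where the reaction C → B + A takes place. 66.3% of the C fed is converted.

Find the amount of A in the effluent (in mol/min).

C reacted = 0.663 × 659 = 436.9 mol/min; ν_C = −1, so ξ = 436.9/1 = 436.9 mol/min.
Outlet amounts (n = n₀ + ν ξ):
  C: 659 − 1(436.9) = 222.1
  B: 0 + 1(436.9) = 436.9
  A: 0 + 1(436.9) = 436.9

437 mol/min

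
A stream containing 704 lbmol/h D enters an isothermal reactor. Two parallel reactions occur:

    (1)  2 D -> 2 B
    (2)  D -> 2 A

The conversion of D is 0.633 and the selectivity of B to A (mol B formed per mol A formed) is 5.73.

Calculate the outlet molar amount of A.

71.5 lbmol/h

Conversion of D: D consumed = 0.633 × 704 = 445.6 lbmol/h = 2ξ₁ + 1ξ₂.
Selectivity: 2ξ₁ / (2ξ₂) = 5.73 → ξ₁ = 5.73 ξ₂.
Substitute: (2·5.73 + 1) ξ₂ = 445.6 → ξ₂ = 35.77 lbmol/h, ξ₁ = 204.9 lbmol/h.
Outlet amounts (n = n₀ + Σ ν·ξ):
  D: 704 − 2(204.9) − 1(35.77) = 258.4
  B: 0 + 2(204.9) = 409.9
  A: 0 + 2(35.77) = 71.53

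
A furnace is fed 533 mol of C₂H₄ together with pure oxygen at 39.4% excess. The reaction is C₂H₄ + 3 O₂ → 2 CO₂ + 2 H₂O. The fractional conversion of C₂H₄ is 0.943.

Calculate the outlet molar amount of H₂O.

Stoichiometric O₂ = 3 × 533 = 1599 mol; O₂ fed = 1599 × 1.394 = 2229 mol.
Fuel reacted = 0.943 × 533 → ξ = 502.6 mol.
Outlet (n = n₀ + ν ξ):
  C₂H₄: 533 − 1(502.6) = 30.38
  O₂: 2229 − 3(502.6) = 721.1
  CO₂: 0 + 2(502.6) = 1005
  H₂O: 0 + 2(502.6) = 1005

1010 mol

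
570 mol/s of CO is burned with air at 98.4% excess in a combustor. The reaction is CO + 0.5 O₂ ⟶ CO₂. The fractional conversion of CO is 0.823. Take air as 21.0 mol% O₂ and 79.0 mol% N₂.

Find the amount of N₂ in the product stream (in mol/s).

Stoichiometric O₂ = 0.5 × 570 = 285 mol/s; O₂ fed = 285 × 1.984 = 565.4 mol/s.
N₂ fed = 565.4 × 79/21 = 2127 mol/s.
Fuel reacted = 0.823 × 570 → ξ = 469.1 mol/s.
Outlet (n = n₀ + ν ξ):
  CO: 570 − 1(469.1) = 100.9
  O₂: 565.4 − 0.5(469.1) = 330.9
  N₂: 2127 (inert)
  CO₂: 0 + 1(469.1) = 469.1

2130 mol/s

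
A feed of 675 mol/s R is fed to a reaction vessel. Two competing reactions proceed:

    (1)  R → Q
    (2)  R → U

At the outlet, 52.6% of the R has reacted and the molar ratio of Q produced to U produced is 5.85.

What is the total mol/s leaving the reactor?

Conversion of R: R consumed = 0.526 × 675 = 355.1 mol/s = 1ξ₁ + 1ξ₂.
Selectivity: 1ξ₁ / (1ξ₂) = 5.85 → ξ₁ = 5.85 ξ₂.
Substitute: (1·5.85 + 1) ξ₂ = 355.1 → ξ₂ = 51.83 mol/s, ξ₁ = 303.2 mol/s.
Outlet amounts (n = n₀ + Σ ν·ξ):
  R: 675 − 1(303.2) − 1(51.83) = 319.9
  Q: 0 + 1(303.2) = 303.2
  U: 0 + 1(51.83) = 51.83
Total out = 319.9 + 303.2 + 51.83 = 675 mol/s.

675 mol/s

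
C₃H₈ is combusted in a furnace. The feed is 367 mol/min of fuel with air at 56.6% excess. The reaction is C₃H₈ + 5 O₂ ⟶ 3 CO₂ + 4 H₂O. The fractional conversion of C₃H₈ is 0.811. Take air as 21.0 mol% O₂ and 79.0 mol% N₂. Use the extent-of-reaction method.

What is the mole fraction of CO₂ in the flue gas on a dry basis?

0.0679

Stoichiometric O₂ = 5 × 367 = 1835 mol/min; O₂ fed = 1835 × 1.566 = 2874 mol/min.
N₂ fed = 2874 × 79/21 = 10810 mol/min.
Fuel reacted = 0.811 × 367 → ξ = 297.6 mol/min.
Outlet (n = n₀ + ν ξ):
  C₃H₈: 367 − 1(297.6) = 69.36
  O₂: 2874 − 5(297.6) = 1385
  N₂: 10810 (inert)
  CO₂: 0 + 3(297.6) = 892.9
  H₂O: 0 + 4(297.6) = 1191
Dry total = 13160 mol/min; y_CO₂ (dry) = 892.9 / 13160 = 0.06786.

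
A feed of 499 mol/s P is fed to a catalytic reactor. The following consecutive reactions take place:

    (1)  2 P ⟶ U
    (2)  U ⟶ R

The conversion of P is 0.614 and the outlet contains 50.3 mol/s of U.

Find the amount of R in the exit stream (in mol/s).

103 mol/s

Conversion of P: P consumed = 2ξ₁ = 0.614 × 499 → ξ₁ = 153.2 mol/s.
U balance: n_U = 0 + 1ξ₁ − 1ξ₂ = 50.3 → ξ₂ = (1·153.2 − 50.3)/1 = 102.9 mol/s.
Outlet amounts (n = n₀ + Σ ν·ξ):
  P: 499 − 2(153.2) = 192.6
  U: 0 + 1(153.2) − 1(102.9) = 50.3
  R: 0 + 1(102.9) = 102.9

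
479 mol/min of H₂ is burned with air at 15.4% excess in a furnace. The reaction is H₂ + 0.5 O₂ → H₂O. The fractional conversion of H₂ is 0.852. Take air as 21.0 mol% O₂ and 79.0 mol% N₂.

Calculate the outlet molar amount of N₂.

Stoichiometric O₂ = 0.5 × 479 = 239.5 mol/min; O₂ fed = 239.5 × 1.154 = 276.4 mol/min.
N₂ fed = 276.4 × 79/21 = 1040 mol/min.
Fuel reacted = 0.852 × 479 → ξ = 408.1 mol/min.
Outlet (n = n₀ + ν ξ):
  H₂: 479 − 1(408.1) = 70.89
  O₂: 276.4 − 0.5(408.1) = 72.33
  N₂: 1040 (inert)
  H₂O: 0 + 1(408.1) = 408.1

1040 mol/min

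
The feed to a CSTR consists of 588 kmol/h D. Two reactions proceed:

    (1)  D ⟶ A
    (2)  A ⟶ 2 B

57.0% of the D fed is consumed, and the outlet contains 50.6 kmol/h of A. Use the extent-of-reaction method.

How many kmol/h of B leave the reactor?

569 kmol/h

Conversion of D: D consumed = 1ξ₁ = 0.57 × 588 → ξ₁ = 335.2 kmol/h.
A balance: n_A = 0 + 1ξ₁ − 1ξ₂ = 50.6 → ξ₂ = (1·335.2 − 50.6)/1 = 284.6 kmol/h.
Outlet amounts (n = n₀ + Σ ν·ξ):
  D: 588 − 1(335.2) = 252.8
  A: 0 + 1(335.2) − 1(284.6) = 50.6
  B: 0 + 2(284.6) = 569.1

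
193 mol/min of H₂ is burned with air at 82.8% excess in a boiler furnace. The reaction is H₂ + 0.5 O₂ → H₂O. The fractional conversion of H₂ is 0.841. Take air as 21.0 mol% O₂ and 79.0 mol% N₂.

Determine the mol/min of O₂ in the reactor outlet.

95.2 mol/min

Stoichiometric O₂ = 0.5 × 193 = 96.5 mol/min; O₂ fed = 96.5 × 1.828 = 176.4 mol/min.
N₂ fed = 176.4 × 79/21 = 663.6 mol/min.
Fuel reacted = 0.841 × 193 → ξ = 162.3 mol/min.
Outlet (n = n₀ + ν ξ):
  H₂: 193 − 1(162.3) = 30.69
  O₂: 176.4 − 0.5(162.3) = 95.25
  N₂: 663.6 (inert)
  H₂O: 0 + 1(162.3) = 162.3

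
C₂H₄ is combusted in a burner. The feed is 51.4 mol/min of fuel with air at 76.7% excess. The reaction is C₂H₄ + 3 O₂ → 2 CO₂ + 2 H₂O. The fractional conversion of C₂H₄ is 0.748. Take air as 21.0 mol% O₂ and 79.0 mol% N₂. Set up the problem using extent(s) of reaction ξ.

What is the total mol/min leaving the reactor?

Stoichiometric O₂ = 3 × 51.4 = 154.2 mol/min; O₂ fed = 154.2 × 1.767 = 272.5 mol/min.
N₂ fed = 272.5 × 79/21 = 1025 mol/min.
Fuel reacted = 0.748 × 51.4 → ξ = 38.45 mol/min.
Outlet (n = n₀ + ν ξ):
  C₂H₄: 51.4 − 1(38.45) = 12.95
  O₂: 272.5 − 3(38.45) = 157.1
  N₂: 1025 (inert)
  CO₂: 0 + 2(38.45) = 76.89
  H₂O: 0 + 2(38.45) = 76.89
Total out = 12.95 + 157.1 + 1025 + 76.89 + 76.89 = 1349 mol/min.

1350 mol/min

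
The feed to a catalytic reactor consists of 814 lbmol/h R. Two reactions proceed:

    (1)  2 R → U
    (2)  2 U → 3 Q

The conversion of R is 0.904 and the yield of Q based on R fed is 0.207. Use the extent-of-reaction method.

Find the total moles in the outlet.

Conversion of R: R consumed = 2ξ₁ = 0.904 × 814 → ξ₁ = 367.9 lbmol/h.
Yield of Q: 3ξ₂ / 814 = 0.207 → ξ₂ = 56.17 lbmol/h.
Outlet amounts (n = n₀ + Σ ν·ξ):
  R: 814 − 2(367.9) = 78.14
  U: 0 + 1(367.9) − 2(56.17) = 255.6
  Q: 0 + 3(56.17) = 168.5
Total out = 78.14 + 255.6 + 168.5 = 502.2 lbmol/h.

502 lbmol/h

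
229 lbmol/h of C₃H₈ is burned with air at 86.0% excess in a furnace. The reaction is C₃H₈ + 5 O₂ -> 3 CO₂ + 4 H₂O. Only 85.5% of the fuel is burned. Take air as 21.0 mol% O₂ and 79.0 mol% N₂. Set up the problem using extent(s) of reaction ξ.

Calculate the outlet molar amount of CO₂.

Stoichiometric O₂ = 5 × 229 = 1145 lbmol/h; O₂ fed = 1145 × 1.860 = 2130 lbmol/h.
N₂ fed = 2130 × 79/21 = 8012 lbmol/h.
Fuel reacted = 0.855 × 229 → ξ = 195.8 lbmol/h.
Outlet (n = n₀ + ν ξ):
  C₃H₈: 229 − 1(195.8) = 33.21
  O₂: 2130 − 5(195.8) = 1151
  N₂: 8012 (inert)
  CO₂: 0 + 3(195.8) = 587.4
  H₂O: 0 + 4(195.8) = 783.2

587 lbmol/h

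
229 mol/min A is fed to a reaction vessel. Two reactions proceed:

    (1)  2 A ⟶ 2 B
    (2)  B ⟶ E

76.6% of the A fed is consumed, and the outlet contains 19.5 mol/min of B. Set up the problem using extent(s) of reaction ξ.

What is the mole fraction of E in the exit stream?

0.681

Conversion of A: A consumed = 2ξ₁ = 0.766 × 229 → ξ₁ = 87.71 mol/min.
B balance: n_B = 0 + 2ξ₁ − 1ξ₂ = 19.5 → ξ₂ = (2·87.71 − 19.5)/1 = 155.9 mol/min.
Outlet amounts (n = n₀ + Σ ν·ξ):
  A: 229 − 2(87.71) = 53.59
  B: 0 + 2(87.71) − 1(155.9) = 19.5
  E: 0 + 1(155.9) = 155.9
Total out = 229 mol/min; y_E = 155.9 / 229 = 0.6808.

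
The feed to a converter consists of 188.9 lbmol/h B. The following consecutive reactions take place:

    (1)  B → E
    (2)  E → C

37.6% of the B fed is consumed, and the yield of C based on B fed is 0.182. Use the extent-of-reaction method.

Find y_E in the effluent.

Conversion of B: B consumed = 1ξ₁ = 0.376 × 188.9 → ξ₁ = 71.03 lbmol/h.
Yield of C: 1ξ₂ / 188.9 = 0.182 → ξ₂ = 34.38 lbmol/h.
Outlet amounts (n = n₀ + Σ ν·ξ):
  B: 188.9 − 1(71.03) = 117.9
  E: 0 + 1(71.03) − 1(34.38) = 36.65
  C: 0 + 1(34.38) = 34.38
Total out = 188.9 lbmol/h; y_E = 36.65 / 188.9 = 0.194.

0.194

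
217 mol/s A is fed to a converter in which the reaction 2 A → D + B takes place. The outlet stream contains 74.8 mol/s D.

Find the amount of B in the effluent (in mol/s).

For D: n = n₀ + 1ξ → 74.8 = 0 + 1ξ, giving ξ = 74.8 mol/s.
Outlet amounts (n = n₀ + ν ξ):
  A: 217 − 2(74.8) = 67.4
  D: 0 + 1(74.8) = 74.8
  B: 0 + 1(74.8) = 74.8

74.8 mol/s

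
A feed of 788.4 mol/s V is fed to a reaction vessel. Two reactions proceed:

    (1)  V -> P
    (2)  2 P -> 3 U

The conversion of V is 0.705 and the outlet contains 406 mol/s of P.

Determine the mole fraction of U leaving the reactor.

Conversion of V: V consumed = 1ξ₁ = 0.705 × 788.4 → ξ₁ = 555.8 mol/s.
P balance: n_P = 0 + 1ξ₁ − 2ξ₂ = 406 → ξ₂ = (1·555.8 − 406)/2 = 74.91 mol/s.
Outlet amounts (n = n₀ + Σ ν·ξ):
  V: 788.4 − 1(555.8) = 232.6
  P: 0 + 1(555.8) − 2(74.91) = 406
  U: 0 + 3(74.91) = 224.7
Total out = 863.3 mol/s; y_U = 224.7 / 863.3 = 0.2603.

0.26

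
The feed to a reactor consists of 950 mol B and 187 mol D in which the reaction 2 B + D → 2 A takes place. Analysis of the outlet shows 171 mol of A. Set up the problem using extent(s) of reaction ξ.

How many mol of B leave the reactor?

779 mol

For A: n = n₀ + 2ξ → 171 = 0 + 2ξ, giving ξ = 85.5 mol.
Outlet amounts (n = n₀ + ν ξ):
  B: 950 − 2(85.5) = 779
  D: 187 − 1(85.5) = 101.5
  A: 0 + 2(85.5) = 171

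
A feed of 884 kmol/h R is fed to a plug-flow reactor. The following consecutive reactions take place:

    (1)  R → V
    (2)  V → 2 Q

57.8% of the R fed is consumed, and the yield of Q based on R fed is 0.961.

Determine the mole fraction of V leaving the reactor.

Conversion of R: R consumed = 1ξ₁ = 0.578 × 884 → ξ₁ = 511 kmol/h.
Yield of Q: 2ξ₂ / 884 = 0.961 → ξ₂ = 424.8 kmol/h.
Outlet amounts (n = n₀ + Σ ν·ξ):
  R: 884 − 1(511) = 373
  V: 0 + 1(511) − 1(424.8) = 86.19
  Q: 0 + 2(424.8) = 849.5
Total out = 1309 kmol/h; y_V = 86.19 / 1309 = 0.06586.

0.0659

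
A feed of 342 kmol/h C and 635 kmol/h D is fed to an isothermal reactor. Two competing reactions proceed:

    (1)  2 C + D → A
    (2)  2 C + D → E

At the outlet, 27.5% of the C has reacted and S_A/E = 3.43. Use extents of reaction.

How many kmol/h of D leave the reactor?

Conversion of C: C consumed = 0.275 × 342 = 94.05 kmol/h = 2ξ₁ + 2ξ₂.
Selectivity: 1ξ₁ / (1ξ₂) = 3.43 → ξ₁ = 3.43 ξ₂.
Substitute: (2·3.43 + 2) ξ₂ = 94.05 → ξ₂ = 10.62 kmol/h, ξ₁ = 36.41 kmol/h.
Outlet amounts (n = n₀ + Σ ν·ξ):
  C: 342 − 2(36.41) − 2(10.62) = 247.9
  D: 635 − 1(36.41) − 1(10.62) = 588
  A: 0 + 1(36.41) = 36.41
  E: 0 + 1(10.62) = 10.62

588 kmol/h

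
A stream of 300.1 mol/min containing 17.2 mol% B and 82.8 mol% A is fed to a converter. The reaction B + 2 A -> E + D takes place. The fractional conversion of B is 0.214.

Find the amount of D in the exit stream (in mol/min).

B reacted = 0.214 × 51.62 = 11.05 mol/min; ν_B = −1, so ξ = 11.05/1 = 11.05 mol/min.
Outlet amounts (n = n₀ + ν ξ):
  B: 51.62 − 1(11.05) = 40.57
  A: 248.5 − 2(11.05) = 226.4
  E: 0 + 1(11.05) = 11.05
  D: 0 + 1(11.05) = 11.05

11 mol/min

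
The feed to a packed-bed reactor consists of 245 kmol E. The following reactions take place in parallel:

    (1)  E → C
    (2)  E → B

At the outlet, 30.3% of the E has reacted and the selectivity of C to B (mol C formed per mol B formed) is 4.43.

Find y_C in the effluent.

0.247

Conversion of E: E consumed = 0.303 × 245 = 74.23 kmol = 1ξ₁ + 1ξ₂.
Selectivity: 1ξ₁ / (1ξ₂) = 4.43 → ξ₁ = 4.43 ξ₂.
Substitute: (1·4.43 + 1) ξ₂ = 74.23 → ξ₂ = 13.67 kmol, ξ₁ = 60.56 kmol.
Outlet amounts (n = n₀ + Σ ν·ξ):
  E: 245 − 1(60.56) − 1(13.67) = 170.8
  C: 0 + 1(60.56) = 60.56
  B: 0 + 1(13.67) = 13.67
Total out = 245 kmol; y_C = 60.56 / 245 = 0.2472.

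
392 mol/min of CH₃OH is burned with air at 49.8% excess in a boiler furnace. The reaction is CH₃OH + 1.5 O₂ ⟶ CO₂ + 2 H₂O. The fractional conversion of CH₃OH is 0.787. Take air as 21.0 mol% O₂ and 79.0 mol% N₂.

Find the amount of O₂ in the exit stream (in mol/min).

418 mol/min

Stoichiometric O₂ = 1.5 × 392 = 588 mol/min; O₂ fed = 588 × 1.498 = 880.8 mol/min.
N₂ fed = 880.8 × 79/21 = 3314 mol/min.
Fuel reacted = 0.787 × 392 → ξ = 308.5 mol/min.
Outlet (n = n₀ + ν ξ):
  CH₃OH: 392 − 1(308.5) = 83.5
  O₂: 880.8 − 1.5(308.5) = 418.1
  N₂: 3314 (inert)
  CO₂: 0 + 1(308.5) = 308.5
  H₂O: 0 + 2(308.5) = 617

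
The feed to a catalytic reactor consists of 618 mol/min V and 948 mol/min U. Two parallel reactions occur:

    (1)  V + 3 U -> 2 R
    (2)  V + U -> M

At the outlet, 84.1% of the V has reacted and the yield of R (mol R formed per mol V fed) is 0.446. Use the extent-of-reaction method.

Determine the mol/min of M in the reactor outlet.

382 mol/min

Yield of R: 2ξ₁ / 618 = 0.446 → ξ₁ = 137.8 mol/min.
Conversion of V: 1ξ₁ + 1ξ₂ = 0.841 × 618 = 519.7 → ξ₂ = 381.9 mol/min.
Outlet amounts (n = n₀ + Σ ν·ξ):
  V: 618 − 1(137.8) − 1(381.9) = 98.26
  U: 948 − 3(137.8) − 1(381.9) = 152.6
  R: 0 + 2(137.8) = 275.6
  M: 0 + 1(381.9) = 381.9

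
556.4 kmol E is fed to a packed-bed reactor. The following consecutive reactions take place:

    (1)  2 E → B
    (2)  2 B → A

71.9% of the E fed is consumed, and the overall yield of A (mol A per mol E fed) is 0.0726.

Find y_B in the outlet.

0.377

Conversion of E: E consumed = 2ξ₁ = 0.719 × 556.4 → ξ₁ = 200 kmol.
Yield of A: 1ξ₂ / 556.4 = 0.0726 → ξ₂ = 40.39 kmol.
Outlet amounts (n = n₀ + Σ ν·ξ):
  E: 556.4 − 2(200) = 156.3
  B: 0 + 1(200) − 2(40.39) = 119.2
  A: 0 + 1(40.39) = 40.39
Total out = 316 kmol; y_B = 119.2 / 316 = 0.3774.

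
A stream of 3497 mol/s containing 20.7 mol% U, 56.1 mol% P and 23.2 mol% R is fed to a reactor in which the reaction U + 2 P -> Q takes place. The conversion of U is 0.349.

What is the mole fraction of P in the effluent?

U reacted = 0.349 × 723.9 = 252.6 mol/s; ν_U = −1, so ξ = 252.6/1 = 252.6 mol/s.
Outlet amounts (n = n₀ + ν ξ):
  U: 723.9 − 1(252.6) = 471.2
  P: 1962 − 2(252.6) = 1457
  Q: 0 + 1(252.6) = 252.6
  R: 811.3 (inert)
Total out = 2992 mol/s; y_P = 1457 / 2992 = 0.4869.

0.487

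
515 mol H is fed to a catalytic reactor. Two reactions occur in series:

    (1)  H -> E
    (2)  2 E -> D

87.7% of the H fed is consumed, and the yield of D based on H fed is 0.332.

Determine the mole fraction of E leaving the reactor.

0.319

Conversion of H: H consumed = 1ξ₁ = 0.877 × 515 → ξ₁ = 451.7 mol.
Yield of D: 1ξ₂ / 515 = 0.332 → ξ₂ = 171 mol.
Outlet amounts (n = n₀ + Σ ν·ξ):
  H: 515 − 1(451.7) = 63.35
  E: 0 + 1(451.7) − 2(171) = 109.7
  D: 0 + 1(171) = 171
Total out = 344 mol; y_E = 109.7 / 344 = 0.3189.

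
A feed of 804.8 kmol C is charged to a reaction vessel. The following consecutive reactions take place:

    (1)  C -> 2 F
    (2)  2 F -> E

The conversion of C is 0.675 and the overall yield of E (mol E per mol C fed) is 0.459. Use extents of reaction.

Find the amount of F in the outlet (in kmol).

Conversion of C: C consumed = 1ξ₁ = 0.675 × 804.8 → ξ₁ = 543.2 kmol.
Yield of E: 1ξ₂ / 804.8 = 0.459 → ξ₂ = 369.4 kmol.
Outlet amounts (n = n₀ + Σ ν·ξ):
  C: 804.8 − 1(543.2) = 261.6
  F: 0 + 2(543.2) − 2(369.4) = 347.7
  E: 0 + 1(369.4) = 369.4

348 kmol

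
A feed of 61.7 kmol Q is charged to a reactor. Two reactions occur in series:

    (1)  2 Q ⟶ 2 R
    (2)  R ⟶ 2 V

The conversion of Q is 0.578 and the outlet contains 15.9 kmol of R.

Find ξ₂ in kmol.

Conversion of Q: Q consumed = 2ξ₁ = 0.578 × 61.7 → ξ₁ = 17.83 kmol.
R balance: n_R = 0 + 2ξ₁ − 1ξ₂ = 15.9 → ξ₂ = (2·17.83 − 15.9)/1 = 19.76 kmol.
Outlet amounts (n = n₀ + Σ ν·ξ):
  Q: 61.7 − 2(17.83) = 26.04
  R: 0 + 2(17.83) − 1(19.76) = 15.9
  V: 0 + 2(19.76) = 39.53

ξ₂ = 19.8 kmol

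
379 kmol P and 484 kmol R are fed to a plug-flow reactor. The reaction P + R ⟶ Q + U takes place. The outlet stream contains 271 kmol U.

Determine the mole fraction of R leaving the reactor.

For U: n = n₀ + 1ξ → 271 = 0 + 1ξ, giving ξ = 271 kmol.
Outlet amounts (n = n₀ + ν ξ):
  P: 379 − 1(271) = 108
  R: 484 − 1(271) = 213
  Q: 0 + 1(271) = 271
  U: 0 + 1(271) = 271
Total out = 863 kmol; y_R = 213 / 863 = 0.2468.

0.247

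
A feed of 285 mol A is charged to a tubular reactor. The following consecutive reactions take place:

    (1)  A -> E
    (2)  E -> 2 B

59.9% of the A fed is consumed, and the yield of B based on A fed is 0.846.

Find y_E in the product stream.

Conversion of A: A consumed = 1ξ₁ = 0.599 × 285 → ξ₁ = 170.7 mol.
Yield of B: 2ξ₂ / 285 = 0.846 → ξ₂ = 120.6 mol.
Outlet amounts (n = n₀ + Σ ν·ξ):
  A: 285 − 1(170.7) = 114.3
  E: 0 + 1(170.7) − 1(120.6) = 50.16
  B: 0 + 2(120.6) = 241.1
Total out = 405.6 mol; y_E = 50.16 / 405.6 = 0.1237.

0.124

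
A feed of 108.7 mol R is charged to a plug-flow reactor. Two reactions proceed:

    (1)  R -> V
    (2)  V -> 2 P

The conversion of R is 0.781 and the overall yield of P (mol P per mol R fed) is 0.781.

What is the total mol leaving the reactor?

Conversion of R: R consumed = 1ξ₁ = 0.781 × 108.7 → ξ₁ = 84.89 mol.
Yield of P: 2ξ₂ / 108.7 = 0.781 → ξ₂ = 42.45 mol.
Outlet amounts (n = n₀ + Σ ν·ξ):
  R: 108.7 − 1(84.89) = 23.81
  V: 0 + 1(84.89) − 1(42.45) = 42.45
  P: 0 + 2(42.45) = 84.89
Total out = 23.81 + 42.45 + 84.89 = 151.1 mol.

151 mol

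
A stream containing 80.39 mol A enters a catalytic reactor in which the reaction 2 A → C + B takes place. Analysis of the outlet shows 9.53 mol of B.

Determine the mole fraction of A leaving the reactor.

For B: n = n₀ + 1ξ → 9.53 = 0 + 1ξ, giving ξ = 9.53 mol.
Outlet amounts (n = n₀ + ν ξ):
  A: 80.39 − 2(9.53) = 61.33
  C: 0 + 1(9.53) = 9.53
  B: 0 + 1(9.53) = 9.53
Total out = 80.39 mol; y_A = 61.33 / 80.39 = 0.7629.

0.763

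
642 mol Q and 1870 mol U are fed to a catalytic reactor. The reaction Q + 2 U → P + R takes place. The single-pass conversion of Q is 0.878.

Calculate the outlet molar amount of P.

564 mol

Q reacted = 0.878 × 642 = 563.7 mol; ν_Q = −1, so ξ = 563.7/1 = 563.7 mol.
Outlet amounts (n = n₀ + ν ξ):
  Q: 642 − 1(563.7) = 78.32
  U: 1870 − 2(563.7) = 742.6
  P: 0 + 1(563.7) = 563.7
  R: 0 + 1(563.7) = 563.7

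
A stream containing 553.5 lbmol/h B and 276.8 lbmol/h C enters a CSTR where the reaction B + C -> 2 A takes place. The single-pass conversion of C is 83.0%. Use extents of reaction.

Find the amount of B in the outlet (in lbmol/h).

324 lbmol/h

C reacted = 0.83 × 276.8 = 229.7 lbmol/h; ν_C = −1, so ξ = 229.7/1 = 229.7 lbmol/h.
Outlet amounts (n = n₀ + ν ξ):
  B: 553.5 − 1(229.7) = 323.8
  C: 276.8 − 1(229.7) = 47.06
  A: 0 + 2(229.7) = 459.5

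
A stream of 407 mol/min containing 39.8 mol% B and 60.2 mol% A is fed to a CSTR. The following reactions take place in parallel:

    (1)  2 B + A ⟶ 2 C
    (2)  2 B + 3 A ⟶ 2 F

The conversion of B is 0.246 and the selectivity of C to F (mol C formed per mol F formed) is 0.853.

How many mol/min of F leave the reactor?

21.5 mol/min

Conversion of B: B consumed = 0.246 × 162 = 39.85 mol/min = 2ξ₁ + 2ξ₂.
Selectivity: 2ξ₁ / (2ξ₂) = 0.853 → ξ₁ = 0.853 ξ₂.
Substitute: (2·0.853 + 2) ξ₂ = 39.85 → ξ₂ = 10.75 mol/min, ξ₁ = 9.172 mol/min.
Outlet amounts (n = n₀ + Σ ν·ξ):
  B: 162 − 2(9.172) − 2(10.75) = 122.1
  A: 245 − 1(9.172) − 3(10.75) = 203.6
  C: 0 + 2(9.172) = 18.34
  F: 0 + 2(10.75) = 21.5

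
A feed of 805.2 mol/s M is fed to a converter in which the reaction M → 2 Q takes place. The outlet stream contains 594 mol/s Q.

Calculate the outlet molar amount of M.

508 mol/s

For Q: n = n₀ + 2ξ → 594 = 0 + 2ξ, giving ξ = 297 mol/s.
Outlet amounts (n = n₀ + ν ξ):
  M: 805.2 − 1(297) = 508.2
  Q: 0 + 2(297) = 594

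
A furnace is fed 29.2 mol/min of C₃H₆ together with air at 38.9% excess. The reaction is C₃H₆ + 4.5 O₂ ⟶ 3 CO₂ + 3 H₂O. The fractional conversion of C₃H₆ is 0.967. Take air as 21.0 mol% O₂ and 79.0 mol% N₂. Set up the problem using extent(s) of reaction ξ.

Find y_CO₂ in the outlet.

0.0928

Stoichiometric O₂ = 4.5 × 29.2 = 131.4 mol/min; O₂ fed = 131.4 × 1.389 = 182.5 mol/min.
N₂ fed = 182.5 × 79/21 = 686.6 mol/min.
Fuel reacted = 0.967 × 29.2 → ξ = 28.24 mol/min.
Outlet (n = n₀ + ν ξ):
  C₃H₆: 29.2 − 1(28.24) = 0.9636
  O₂: 182.5 − 4.5(28.24) = 55.45
  N₂: 686.6 (inert)
  CO₂: 0 + 3(28.24) = 84.71
  H₂O: 0 + 3(28.24) = 84.71
Total out = 912.4 mol/min; y_CO₂ = 84.71 / 912.4 = 0.09284.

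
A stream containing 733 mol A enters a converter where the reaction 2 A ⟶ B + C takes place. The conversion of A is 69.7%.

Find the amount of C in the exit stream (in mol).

255 mol

A reacted = 0.697 × 733 = 510.9 mol; ν_A = −2, so ξ = 510.9/2 = 255.5 mol.
Outlet amounts (n = n₀ + ν ξ):
  A: 733 − 2(255.5) = 222.1
  B: 0 + 1(255.5) = 255.5
  C: 0 + 1(255.5) = 255.5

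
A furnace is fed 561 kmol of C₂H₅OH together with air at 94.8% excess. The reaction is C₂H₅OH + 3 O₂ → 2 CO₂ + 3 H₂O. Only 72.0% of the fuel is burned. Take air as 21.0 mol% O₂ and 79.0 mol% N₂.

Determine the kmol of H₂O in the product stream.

1210 kmol

Stoichiometric O₂ = 3 × 561 = 1683 kmol; O₂ fed = 1683 × 1.948 = 3278 kmol.
N₂ fed = 3278 × 79/21 = 12330 kmol.
Fuel reacted = 0.72 × 561 → ξ = 403.9 kmol.
Outlet (n = n₀ + ν ξ):
  C₂H₅OH: 561 − 1(403.9) = 157.1
  O₂: 3278 − 3(403.9) = 2067
  N₂: 12330 (inert)
  CO₂: 0 + 2(403.9) = 807.8
  H₂O: 0 + 3(403.9) = 1212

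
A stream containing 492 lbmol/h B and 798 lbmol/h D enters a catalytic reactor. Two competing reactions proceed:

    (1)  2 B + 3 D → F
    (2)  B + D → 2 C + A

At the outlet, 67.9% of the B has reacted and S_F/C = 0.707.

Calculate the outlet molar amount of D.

341 lbmol/h

Conversion of B: B consumed = 0.679 × 492 = 334.1 lbmol/h = 2ξ₁ + 1ξ₂.
Selectivity: 1ξ₁ / (2ξ₂) = 0.707 → ξ₁ = 1.414 ξ₂.
Substitute: (2·1.414 + 1) ξ₂ = 334.1 → ξ₂ = 87.27 lbmol/h, ξ₁ = 123.4 lbmol/h.
Outlet amounts (n = n₀ + Σ ν·ξ):
  B: 492 − 2(123.4) − 1(87.27) = 157.9
  D: 798 − 3(123.4) − 1(87.27) = 340.5
  F: 0 + 1(123.4) = 123.4
  C: 0 + 2(87.27) = 174.5
  A: 0 + 1(87.27) = 87.27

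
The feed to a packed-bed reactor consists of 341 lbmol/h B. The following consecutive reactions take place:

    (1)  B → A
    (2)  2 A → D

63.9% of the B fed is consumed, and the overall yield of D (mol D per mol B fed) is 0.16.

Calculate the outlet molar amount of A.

Conversion of B: B consumed = 1ξ₁ = 0.639 × 341 → ξ₁ = 217.9 lbmol/h.
Yield of D: 1ξ₂ / 341 = 0.16 → ξ₂ = 54.56 lbmol/h.
Outlet amounts (n = n₀ + Σ ν·ξ):
  B: 341 − 1(217.9) = 123.1
  A: 0 + 1(217.9) − 2(54.56) = 108.8
  D: 0 + 1(54.56) = 54.56

109 lbmol/h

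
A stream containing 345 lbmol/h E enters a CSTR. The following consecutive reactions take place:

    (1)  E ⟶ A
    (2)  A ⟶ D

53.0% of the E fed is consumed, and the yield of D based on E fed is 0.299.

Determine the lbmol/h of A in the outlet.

Conversion of E: E consumed = 1ξ₁ = 0.53 × 345 → ξ₁ = 182.9 lbmol/h.
Yield of D: 1ξ₂ / 345 = 0.299 → ξ₂ = 103.2 lbmol/h.
Outlet amounts (n = n₀ + Σ ν·ξ):
  E: 345 − 1(182.9) = 162.1
  A: 0 + 1(182.9) − 1(103.2) = 79.7
  D: 0 + 1(103.2) = 103.2

79.7 lbmol/h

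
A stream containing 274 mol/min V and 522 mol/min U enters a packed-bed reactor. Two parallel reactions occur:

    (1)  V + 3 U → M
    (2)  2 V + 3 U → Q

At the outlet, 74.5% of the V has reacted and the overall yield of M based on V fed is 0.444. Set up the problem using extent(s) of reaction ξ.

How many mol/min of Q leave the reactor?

Yield of M: 1ξ₁ / 274 = 0.444 → ξ₁ = 121.7 mol/min.
Conversion of V: 1ξ₁ + 2ξ₂ = 0.745 × 274 = 204.1 → ξ₂ = 41.24 mol/min.
Outlet amounts (n = n₀ + Σ ν·ξ):
  V: 274 − 1(121.7) − 2(41.24) = 69.87
  U: 522 − 3(121.7) − 3(41.24) = 33.32
  M: 0 + 1(121.7) = 121.7
  Q: 0 + 1(41.24) = 41.24

41.2 mol/min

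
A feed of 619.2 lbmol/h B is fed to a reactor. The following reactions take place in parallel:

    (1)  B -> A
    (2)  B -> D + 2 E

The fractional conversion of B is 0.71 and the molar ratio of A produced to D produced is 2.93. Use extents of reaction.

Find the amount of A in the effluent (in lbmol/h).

328 lbmol/h

Conversion of B: B consumed = 0.71 × 619.2 = 439.6 lbmol/h = 1ξ₁ + 1ξ₂.
Selectivity: 1ξ₁ / (1ξ₂) = 2.93 → ξ₁ = 2.93 ξ₂.
Substitute: (1·2.93 + 1) ξ₂ = 439.6 → ξ₂ = 111.9 lbmol/h, ξ₁ = 327.8 lbmol/h.
Outlet amounts (n = n₀ + Σ ν·ξ):
  B: 619.2 − 1(327.8) − 1(111.9) = 179.6
  A: 0 + 1(327.8) = 327.8
  D: 0 + 1(111.9) = 111.9
  E: 0 + 2(111.9) = 223.7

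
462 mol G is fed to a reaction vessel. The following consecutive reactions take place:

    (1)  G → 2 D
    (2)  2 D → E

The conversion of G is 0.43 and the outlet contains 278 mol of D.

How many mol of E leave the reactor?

59.7 mol

Conversion of G: G consumed = 1ξ₁ = 0.43 × 462 → ξ₁ = 198.7 mol.
D balance: n_D = 0 + 2ξ₁ − 2ξ₂ = 278 → ξ₂ = (2·198.7 − 278)/2 = 59.66 mol.
Outlet amounts (n = n₀ + Σ ν·ξ):
  G: 462 − 1(198.7) = 263.3
  D: 0 + 2(198.7) − 2(59.66) = 278
  E: 0 + 1(59.66) = 59.66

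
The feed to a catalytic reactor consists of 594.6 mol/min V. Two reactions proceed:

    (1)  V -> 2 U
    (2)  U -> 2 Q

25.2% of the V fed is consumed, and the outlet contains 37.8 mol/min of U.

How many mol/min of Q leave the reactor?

Conversion of V: V consumed = 1ξ₁ = 0.252 × 594.6 → ξ₁ = 149.8 mol/min.
U balance: n_U = 0 + 2ξ₁ − 1ξ₂ = 37.8 → ξ₂ = (2·149.8 − 37.8)/1 = 261.9 mol/min.
Outlet amounts (n = n₀ + Σ ν·ξ):
  V: 594.6 − 1(149.8) = 444.8
  U: 0 + 2(149.8) − 1(261.9) = 37.8
  Q: 0 + 2(261.9) = 523.8

524 mol/min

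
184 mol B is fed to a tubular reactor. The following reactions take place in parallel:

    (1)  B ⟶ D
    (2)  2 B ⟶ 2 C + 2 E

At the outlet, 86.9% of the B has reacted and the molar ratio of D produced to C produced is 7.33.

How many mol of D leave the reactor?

141 mol

Conversion of B: B consumed = 0.869 × 184 = 159.9 mol = 1ξ₁ + 2ξ₂.
Selectivity: 1ξ₁ / (2ξ₂) = 7.33 → ξ₁ = 14.66 ξ₂.
Substitute: (1·14.66 + 2) ξ₂ = 159.9 → ξ₂ = 9.598 mol, ξ₁ = 140.7 mol.
Outlet amounts (n = n₀ + Σ ν·ξ):
  B: 184 − 1(140.7) − 2(9.598) = 24.1
  D: 0 + 1(140.7) = 140.7
  C: 0 + 2(9.598) = 19.2
  E: 0 + 2(9.598) = 19.2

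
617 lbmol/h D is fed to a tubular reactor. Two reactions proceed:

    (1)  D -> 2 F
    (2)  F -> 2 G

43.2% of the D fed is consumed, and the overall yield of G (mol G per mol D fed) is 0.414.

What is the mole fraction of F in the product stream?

Conversion of D: D consumed = 1ξ₁ = 0.432 × 617 → ξ₁ = 266.5 lbmol/h.
Yield of G: 2ξ₂ / 617 = 0.414 → ξ₂ = 127.7 lbmol/h.
Outlet amounts (n = n₀ + Σ ν·ξ):
  D: 617 − 1(266.5) = 350.5
  F: 0 + 2(266.5) − 1(127.7) = 405.4
  G: 0 + 2(127.7) = 255.4
Total out = 1011 lbmol/h; y_F = 405.4 / 1011 = 0.4009.

0.401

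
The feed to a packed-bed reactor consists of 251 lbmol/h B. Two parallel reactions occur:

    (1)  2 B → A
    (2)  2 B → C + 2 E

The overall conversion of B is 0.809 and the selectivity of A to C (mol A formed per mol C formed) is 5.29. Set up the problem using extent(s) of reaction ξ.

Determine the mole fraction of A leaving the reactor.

Conversion of B: B consumed = 0.809 × 251 = 203.1 lbmol/h = 2ξ₁ + 2ξ₂.
Selectivity: 1ξ₁ / (1ξ₂) = 5.29 → ξ₁ = 5.29 ξ₂.
Substitute: (2·5.29 + 2) ξ₂ = 203.1 → ξ₂ = 16.14 lbmol/h, ξ₁ = 85.39 lbmol/h.
Outlet amounts (n = n₀ + Σ ν·ξ):
  B: 251 − 2(85.39) − 2(16.14) = 47.94
  A: 0 + 1(85.39) = 85.39
  C: 0 + 1(16.14) = 16.14
  E: 0 + 2(16.14) = 32.28
Total out = 181.8 lbmol/h; y_A = 85.39 / 181.8 = 0.4698.

0.47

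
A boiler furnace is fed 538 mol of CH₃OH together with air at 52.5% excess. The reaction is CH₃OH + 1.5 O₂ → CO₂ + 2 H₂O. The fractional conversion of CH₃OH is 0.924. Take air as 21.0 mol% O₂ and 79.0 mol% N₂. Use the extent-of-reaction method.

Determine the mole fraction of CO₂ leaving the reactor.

0.0748

Stoichiometric O₂ = 1.5 × 538 = 807 mol; O₂ fed = 807 × 1.525 = 1231 mol.
N₂ fed = 1231 × 79/21 = 4630 mol.
Fuel reacted = 0.924 × 538 → ξ = 497.1 mol.
Outlet (n = n₀ + ν ξ):
  CH₃OH: 538 − 1(497.1) = 40.89
  O₂: 1231 − 1.5(497.1) = 485
  N₂: 4630 (inert)
  CO₂: 0 + 1(497.1) = 497.1
  H₂O: 0 + 2(497.1) = 994.2
Total out = 6647 mol; y_CO₂ = 497.1 / 6647 = 0.07479.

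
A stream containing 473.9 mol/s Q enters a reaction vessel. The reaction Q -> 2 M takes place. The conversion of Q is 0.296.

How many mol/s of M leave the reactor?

Q reacted = 0.296 × 473.9 = 140.3 mol/s; ν_Q = −1, so ξ = 140.3/1 = 140.3 mol/s.
Outlet amounts (n = n₀ + ν ξ):
  Q: 473.9 − 1(140.3) = 333.6
  M: 0 + 2(140.3) = 280.5

281 mol/s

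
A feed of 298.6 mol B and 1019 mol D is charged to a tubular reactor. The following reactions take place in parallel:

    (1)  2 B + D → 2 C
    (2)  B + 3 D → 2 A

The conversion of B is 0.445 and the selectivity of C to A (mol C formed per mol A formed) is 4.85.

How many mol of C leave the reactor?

Conversion of B: B consumed = 0.445 × 298.6 = 132.9 mol = 2ξ₁ + 1ξ₂.
Selectivity: 2ξ₁ / (2ξ₂) = 4.85 → ξ₁ = 4.85 ξ₂.
Substitute: (2·4.85 + 1) ξ₂ = 132.9 → ξ₂ = 12.42 mol, ξ₁ = 60.23 mol.
Outlet amounts (n = n₀ + Σ ν·ξ):
  B: 298.6 − 2(60.23) − 1(12.42) = 165.7
  D: 1019 − 1(60.23) − 3(12.42) = 921.5
  C: 0 + 2(60.23) = 120.5
  A: 0 + 2(12.42) = 24.84

120 mol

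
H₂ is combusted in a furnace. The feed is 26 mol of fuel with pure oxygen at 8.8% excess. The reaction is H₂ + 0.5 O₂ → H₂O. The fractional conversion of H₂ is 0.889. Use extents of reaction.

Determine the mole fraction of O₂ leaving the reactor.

0.0905

Stoichiometric O₂ = 0.5 × 26 = 13 mol; O₂ fed = 13 × 1.088 = 14.14 mol.
Fuel reacted = 0.889 × 26 → ξ = 23.11 mol.
Outlet (n = n₀ + ν ξ):
  H₂: 26 − 1(23.11) = 2.886
  O₂: 14.14 − 0.5(23.11) = 2.587
  H₂O: 0 + 1(23.11) = 23.11
Total out = 28.59 mol; y_O₂ = 2.587 / 28.59 = 0.0905.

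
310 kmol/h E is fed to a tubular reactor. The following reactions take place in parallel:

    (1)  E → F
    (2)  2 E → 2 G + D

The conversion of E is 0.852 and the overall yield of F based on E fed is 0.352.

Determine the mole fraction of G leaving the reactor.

Yield of F: 1ξ₁ / 310 = 0.352 → ξ₁ = 109.1 kmol/h.
Conversion of E: 1ξ₁ + 2ξ₂ = 0.852 × 310 = 264.1 → ξ₂ = 77.5 kmol/h.
Outlet amounts (n = n₀ + Σ ν·ξ):
  E: 310 − 1(109.1) − 2(77.5) = 45.88
  F: 0 + 1(109.1) = 109.1
  G: 0 + 2(77.5) = 155
  D: 0 + 1(77.5) = 77.5
Total out = 387.5 kmol/h; y_G = 155 / 387.5 = 0.4.

0.4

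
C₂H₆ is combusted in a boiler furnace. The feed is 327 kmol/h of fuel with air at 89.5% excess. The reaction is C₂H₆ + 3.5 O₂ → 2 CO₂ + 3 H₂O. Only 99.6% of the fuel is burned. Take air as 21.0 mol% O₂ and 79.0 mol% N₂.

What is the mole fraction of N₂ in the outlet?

0.754

Stoichiometric O₂ = 3.5 × 327 = 1144 kmol/h; O₂ fed = 1144 × 1.895 = 2169 kmol/h.
N₂ fed = 2169 × 79/21 = 8159 kmol/h.
Fuel reacted = 0.996 × 327 → ξ = 325.7 kmol/h.
Outlet (n = n₀ + ν ξ):
  C₂H₆: 327 − 1(325.7) = 1.308
  O₂: 2169 − 3.5(325.7) = 1029
  N₂: 8159 (inert)
  CO₂: 0 + 2(325.7) = 651.4
  H₂O: 0 + 3(325.7) = 977.1
Total out = 10820 kmol/h; y_N₂ = 8159 / 10820 = 0.7542.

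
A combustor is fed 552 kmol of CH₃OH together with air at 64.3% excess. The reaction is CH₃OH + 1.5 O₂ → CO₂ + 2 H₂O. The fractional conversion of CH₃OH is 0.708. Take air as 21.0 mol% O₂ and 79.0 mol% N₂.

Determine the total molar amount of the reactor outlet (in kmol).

7230 kmol

Stoichiometric O₂ = 1.5 × 552 = 828 kmol; O₂ fed = 828 × 1.643 = 1360 kmol.
N₂ fed = 1360 × 79/21 = 5118 kmol.
Fuel reacted = 0.708 × 552 → ξ = 390.8 kmol.
Outlet (n = n₀ + ν ξ):
  CH₃OH: 552 − 1(390.8) = 161.2
  O₂: 1360 − 1.5(390.8) = 774.2
  N₂: 5118 (inert)
  CO₂: 0 + 1(390.8) = 390.8
  H₂O: 0 + 2(390.8) = 781.6
Total out = 161.2 + 774.2 + 5118 + 390.8 + 781.6 = 7226 kmol.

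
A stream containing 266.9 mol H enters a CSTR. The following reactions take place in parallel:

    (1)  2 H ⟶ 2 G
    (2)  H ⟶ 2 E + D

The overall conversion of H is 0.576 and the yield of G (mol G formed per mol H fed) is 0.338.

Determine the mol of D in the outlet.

Yield of G: 2ξ₁ / 266.9 = 0.338 → ξ₁ = 45.11 mol.
Conversion of H: 2ξ₁ + 1ξ₂ = 0.576 × 266.9 = 153.7 → ξ₂ = 63.52 mol.
Outlet amounts (n = n₀ + Σ ν·ξ):
  H: 266.9 − 2(45.11) − 1(63.52) = 113.2
  G: 0 + 2(45.11) = 90.21
  E: 0 + 2(63.52) = 127
  D: 0 + 1(63.52) = 63.52

63.5 mol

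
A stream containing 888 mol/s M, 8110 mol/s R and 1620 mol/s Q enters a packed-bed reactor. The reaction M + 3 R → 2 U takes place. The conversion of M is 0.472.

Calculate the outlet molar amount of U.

838 mol/s

M reacted = 0.472 × 888 = 419.1 mol/s; ν_M = −1, so ξ = 419.1/1 = 419.1 mol/s.
Outlet amounts (n = n₀ + ν ξ):
  M: 888 − 1(419.1) = 468.9
  R: 8110 − 3(419.1) = 6853
  U: 0 + 2(419.1) = 838.3
  Q: 1620 (inert)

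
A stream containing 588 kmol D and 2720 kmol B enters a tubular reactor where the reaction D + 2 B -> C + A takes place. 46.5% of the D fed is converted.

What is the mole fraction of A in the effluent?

0.0901

D reacted = 0.465 × 588 = 273.4 kmol; ν_D = −1, so ξ = 273.4/1 = 273.4 kmol.
Outlet amounts (n = n₀ + ν ξ):
  D: 588 − 1(273.4) = 314.6
  B: 2720 − 2(273.4) = 2173
  C: 0 + 1(273.4) = 273.4
  A: 0 + 1(273.4) = 273.4
Total out = 3035 kmol; y_A = 273.4 / 3035 = 0.0901.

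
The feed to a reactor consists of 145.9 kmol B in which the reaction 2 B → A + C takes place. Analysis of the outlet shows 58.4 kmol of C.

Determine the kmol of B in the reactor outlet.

29.1 kmol

For C: n = n₀ + 1ξ → 58.4 = 0 + 1ξ, giving ξ = 58.4 kmol.
Outlet amounts (n = n₀ + ν ξ):
  B: 145.9 − 2(58.4) = 29.1
  A: 0 + 1(58.4) = 58.4
  C: 0 + 1(58.4) = 58.4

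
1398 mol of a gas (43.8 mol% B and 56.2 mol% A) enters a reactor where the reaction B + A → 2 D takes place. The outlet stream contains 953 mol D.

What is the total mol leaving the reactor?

1400 mol

For D: n = n₀ + 2ξ → 953 = 0 + 2ξ, giving ξ = 476.5 mol.
Outlet amounts (n = n₀ + ν ξ):
  B: 612.3 − 1(476.5) = 135.8
  A: 785.7 − 1(476.5) = 309.2
  D: 0 + 2(476.5) = 953
Total out = 135.8 + 309.2 + 953 = 1398 mol.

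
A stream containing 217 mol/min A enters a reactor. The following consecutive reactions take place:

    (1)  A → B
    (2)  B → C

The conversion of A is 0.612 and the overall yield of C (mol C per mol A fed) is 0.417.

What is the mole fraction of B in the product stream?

0.195

Conversion of A: A consumed = 1ξ₁ = 0.612 × 217 → ξ₁ = 132.8 mol/min.
Yield of C: 1ξ₂ / 217 = 0.417 → ξ₂ = 90.49 mol/min.
Outlet amounts (n = n₀ + Σ ν·ξ):
  A: 217 − 1(132.8) = 84.2
  B: 0 + 1(132.8) − 1(90.49) = 42.32
  C: 0 + 1(90.49) = 90.49
Total out = 217 mol/min; y_B = 42.32 / 217 = 0.195.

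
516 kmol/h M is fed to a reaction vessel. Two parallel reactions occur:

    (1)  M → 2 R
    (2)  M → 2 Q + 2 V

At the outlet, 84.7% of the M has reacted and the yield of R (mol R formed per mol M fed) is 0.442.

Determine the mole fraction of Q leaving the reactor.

0.404

Yield of R: 2ξ₁ / 516 = 0.442 → ξ₁ = 114 kmol/h.
Conversion of M: 1ξ₁ + 1ξ₂ = 0.847 × 516 = 437.1 → ξ₂ = 323 kmol/h.
Outlet amounts (n = n₀ + Σ ν·ξ):
  M: 516 − 1(114) − 1(323) = 78.95
  R: 0 + 2(114) = 228.1
  Q: 0 + 2(323) = 646
  V: 0 + 2(323) = 646
Total out = 1599 kmol/h; y_Q = 646 / 1599 = 0.404.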